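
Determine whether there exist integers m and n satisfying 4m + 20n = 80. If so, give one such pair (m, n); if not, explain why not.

m = 0, n = 4

Since gcd(4, 20) = 4 and 80 = 4·20, Bézout's identity guarantees a solution.
Dividing through by 4 reduces the equation to 1m + 5n = 20.
The coefficient of m is 1, so setting n = 0 and m = 20 already solves it.
Shifting by a multiple of (5, −1) keeps it a solution: m = 20 − 4·5 = 0, n = 0 + 4·1 = 4.
Check: 4·0 + 20·4 = 0 + 80 = 80. ✓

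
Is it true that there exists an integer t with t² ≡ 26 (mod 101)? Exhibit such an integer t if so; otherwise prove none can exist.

Apply Euler's criterion with the prime 101: 26 is a quadratic residue iff 26^50 ≡ 1 (mod 101), and a non-residue iff it is ≡ −1.
Repeated squaring mod 101: 26^2 = 676 ≡ 70; 26^4 ≡ 70² = 4900 ≡ 52; 26^8 ≡ 52² = 2704 ≡ 78; 26^16 ≡ 78² = 6084 ≡ 24; 26^32 ≡ 24² = 576 ≡ 71.
Since 50 = 32 + 16 + 2, 26^50 ≡ 71 · 24 · 70; multiplying out mod 101: 71·24 = 1704 ≡ 88, then 88·70 = 6160 ≡ 100. Thus 26^50 ≡ 100 ≡ −1 (mod 101).
By Euler's criterion 26 is a quadratic non-residue mod 101: no t satisfies t² ≡ 26 (mod 101).

No, no such integer exists.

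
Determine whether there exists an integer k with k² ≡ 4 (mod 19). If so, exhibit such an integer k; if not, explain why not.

Take k = 17. Then 17² = 289 = 15·19 + 4, so 17² ≡ 4 (mod 19).

k = 17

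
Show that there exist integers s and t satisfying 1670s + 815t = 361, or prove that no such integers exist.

No, no such integers exist.

Any value of 1670s + 815t is a multiple of gcd(1670, 815) = 5.
But 361 is not a multiple of 5 (it leaves remainder 1).
Therefore 1670s + 815t = 361 has no solution in integers.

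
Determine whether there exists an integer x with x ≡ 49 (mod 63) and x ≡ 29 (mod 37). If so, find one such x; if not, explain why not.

x = 1435

gcd(63, 37) = 1, so the Chinese Remainder Theorem guarantees exactly one residue class mod 2331 satisfying both.
Write x = 49 + 63t and require 49 + 63t ≡ 29 (mod 37), i.e. 63t ≡ 17 (mod 37).
63 ≡ 26 (mod 37), so this reads 26t ≡ 17 (mod 37). Invert 26 mod 37 by the Euclidean algorithm: 37 = 1·26 + 11, 26 = 2·11 + 4, 11 = 2·4 + 3, 4 = 1·3 + 1, 3 = 3·1 + 0; back-substituting, 1 = 4 − 1·3 = 4 − (11 − 2·4) = −11 + 3·4 = −11 + 3·(26 − 2·11) = 3·26 − 7·11 = 3·26 − 7·(37 − 1·26) = −7·37 + 10·26. Hence 26·10 ≡ 1, so 26⁻¹ ≡ 10 (mod 37).
Multiplying by 10: t ≡ 10·17 = 170 ≡ 22 (mod 37).
Taking t = 22 gives x = 49 + 63·22 = 1435.
Verify: 1435 = 22·63 + 49 and 1435 = 38·37 + 29. ✓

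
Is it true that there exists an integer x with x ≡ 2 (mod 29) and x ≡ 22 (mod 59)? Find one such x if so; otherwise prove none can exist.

The moduli 29 and 59 are coprime, so by the Chinese Remainder Theorem a unique solution modulo 1711 exists.
Any solution of the first congruence is x = 2 + 29t; substituting into the second, 29t ≡ 22 − 2 ≡ 20 (mod 59).
Invert 29 mod 59 by the Euclidean algorithm: 59 = 2·29 + 1, 29 = 29·1 + 0; back-substituting, 1 = 59 − 2·29. Hence 29·(-2) ≡ 1, so 29⁻¹ ≡ -2 ≡ 57 (mod 59).
Multiplying by 57: t ≡ 57·20 = 1140 ≡ 19 (mod 59).
With t = 19: x = 2 + 29·19 = 553.
Check: 553 mod 29 = 2, 553 mod 59 = 22. ✓

x = 553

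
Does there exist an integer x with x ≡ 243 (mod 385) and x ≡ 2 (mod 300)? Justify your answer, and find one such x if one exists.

There is no such integer.

Reduce both congruences modulo 5, which divides 385 and 300: they say x ≡ 243 (mod 5) and x ≡ 2 (mod 5).
But 243 mod 5 = 3 while 2 mod 5 = 2, a contradiction.
So no integer satisfies both congruences.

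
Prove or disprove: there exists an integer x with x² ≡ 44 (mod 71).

No such integer exists.

71 is prime, so by Euler's criterion 44 is a square mod 71 iff 44^((71−1)/2) = 44^35 ≡ 1 (mod 71).
Squaring successively (mod 71): 44^2 = 1936 ≡ 19; 44^4 ≡ 19² = 361 ≡ 6; 44^8 ≡ 6² = 36 ≡ 36; 44^16 ≡ 36² = 1296 ≡ 18; 44^32 ≡ 18² = 324 ≡ 40.
Since 35 = 32 + 2 + 1, 44^35 ≡ 40 · 19 · 44; multiplying out mod 71: 40·19 = 760 ≡ 50, then 50·44 = 2200 ≡ 70. Thus 44^35 ≡ 70 ≡ −1 (mod 71).
The value −1 means 44 is a non-residue modulo 71, so x² ≡ 44 (mod 71) is impossible.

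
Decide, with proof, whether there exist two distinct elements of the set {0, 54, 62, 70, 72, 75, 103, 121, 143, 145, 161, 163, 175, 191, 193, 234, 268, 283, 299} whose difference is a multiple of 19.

Two integers differ by a multiple of 19 exactly when they have the same residue mod 19. The residues are 0↦0, 54↦16, 62↦5, 70↦13, 72↦15, 75↦18, 103↦8, 121↦7, 143↦10, 145↦12, 161↦9, 163↦11, 175↦4, 191↦1, 193↦3, 234↦6, 268↦2, 283↦17, 299↦14.
These 19 residues are pairwise different, hence no difference of two elements is divisible by 19.

There is no such pair.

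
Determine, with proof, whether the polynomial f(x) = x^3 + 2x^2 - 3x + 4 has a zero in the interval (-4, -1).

f(-4) = -16 and f(-1) = 8, which have opposite signs.
Since f is a polynomial it is continuous on [-4, -1].
By the Intermediate Value Theorem, f takes the value 0 somewhere in the open interval.

Yes, f has a root in the interval.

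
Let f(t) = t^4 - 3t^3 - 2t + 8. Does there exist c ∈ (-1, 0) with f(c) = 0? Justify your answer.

No.

f(-1) = 14 and f(0) = 8, both positive, so a sign-change argument is unavailable; we show f keeps this sign on the whole interval.
Shift to the endpoint 0: with t = −u (0 < u < 1), one computes f(−u) = u^4 + 3u^3 + 2u + 8.
The nonzero coefficients here are all positive, so for u > 0 every term is positive (or zero), and the constant term 8 is strictly positive.
Therefore f(t) > 0 throughout (-1, 0), and f has no zero there.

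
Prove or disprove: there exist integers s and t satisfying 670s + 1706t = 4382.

Since gcd(670, 1706) = 2 and 4382 = 2·2191, Bézout's identity guarantees a solution.
Dividing through by 2 reduces the equation to 335s + 853t = 2191.
Dividing repeatedly: 853 = 2·335 + 183, 335 = 1·183 + 152, 183 = 1·152 + 31, 152 = 4·31 + 28, 31 = 1·28 + 3, 28 = 9·3 + 1, 3 = 3·1 + 0.
Back-substituting, 1 = 28 − 9·3 = 28 − 9·(31 − 1·28) = −9·31 + 10·28 = −9·31 + 10·(152 − 4·31) = 10·152 − 49·31 = 10·152 − 49·(183 − 1·152) = −49·183 + 59·152 = −49·183 + 59·(335 − 1·183) = 59·335 − 108·183 = 59·335 − 108·(853 − 2·335) = −108·853 + 275·335; that is, 335·275 + 853·(-108) = 1.
Times 2191: 335·602525 + 853·(-236628) = 2191, so (602525, -236628) solves it.
Subtracting 706·853 from s and adding 706·335 to t gives the tidier solution (307, -118).
Indeed 670·307 + 1706·(-118) = 205690 − 201308 = 4382.

s = 307, t = -118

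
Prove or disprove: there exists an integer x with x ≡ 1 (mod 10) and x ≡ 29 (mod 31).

x = 91

The moduli 10 and 31 are coprime, so by the Chinese Remainder Theorem a unique solution modulo 310 exists.
Write x = 1 + 10t and require 1 + 10t ≡ 29 (mod 31), i.e. 10t ≡ 28 (mod 31).
To invert 10 modulo 31: 31 = 3·10 + 1, 10 = 10·1 + 0, and unwinding, 1 = 31 − 3·10. Thus 10⁻¹ ≡ -3 ≡ 28 (mod 31).
Multiplying by 28: t ≡ 28·28 = 784 ≡ 9 (mod 31).
With t = 9: x = 1 + 10·9 = 91.
Indeed 91 ≡ 1 (mod 10) and 91 ≡ 29 (mod 31).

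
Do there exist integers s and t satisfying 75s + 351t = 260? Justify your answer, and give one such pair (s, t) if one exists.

gcd(75, 351) = 3, so every integer of the form 75s + 351t is a multiple of 3.
But 260 is not a multiple of 3 (it leaves remainder 2).
Therefore 75s + 351t = 260 has no solution in integers.

There are no such integers.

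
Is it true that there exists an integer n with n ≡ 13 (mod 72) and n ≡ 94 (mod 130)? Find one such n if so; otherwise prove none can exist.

No such integer exists.

Reduce both congruences modulo 2, which divides 72 and 130: they say n ≡ 13 (mod 2) and n ≡ 94 (mod 2).
However 13 ≡ 1 and 94 ≡ 0 (mod 2), and 1 ≠ 0.
Hence the system has no solution.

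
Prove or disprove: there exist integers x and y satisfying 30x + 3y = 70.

No such integers exist.

gcd(30, 3) = 3, so every integer of the form 30x + 3y is a multiple of 3.
However 70 leaves remainder 1 on division by 3.
So the equation is unsolvable over ℤ.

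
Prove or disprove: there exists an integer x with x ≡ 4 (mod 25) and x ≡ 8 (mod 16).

Since 25 and 16 share no common factor, CRT says the pair of congruences has a solution (unique mod 400).
Write x = 4 + 25t and require 4 + 25t ≡ 8 (mod 16), i.e. 25t ≡ 4 (mod 16).
25 ≡ 9 (mod 16), so this reads 9t ≡ 4 (mod 16). To invert 9 modulo 16: 16 = 1·9 + 7, 9 = 1·7 + 2, 7 = 3·2 + 1, 2 = 2·1 + 0, and unwinding, 1 = 7 − 3·2 = 7 − 3·(9 − 1·7) = −3·9 + 4·7 = −3·9 + 4·(16 − 1·9) = 4·16 − 7·9. Thus 9⁻¹ ≡ -7 ≡ 9 (mod 16).
Therefore t ≡ 9·4 = 36 ≡ 4 (mod 16).
Taking t = 4 gives x = 4 + 25·4 = 104.
Indeed 104 ≡ 4 (mod 25) and 104 ≡ 8 (mod 16).

x = 104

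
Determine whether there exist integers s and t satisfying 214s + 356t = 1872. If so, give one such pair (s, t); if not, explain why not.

s = 52, t = -26

Since gcd(214, 356) = 2 and 1872 = 2·936, Bézout's identity guarantees a solution.
Dividing through by 2 reduces the equation to 107s + 178t = 936.
Dividing repeatedly: 178 = 1·107 + 71, 107 = 1·71 + 36, 71 = 1·36 + 35, 36 = 1·35 + 1, 35 = 35·1 + 0.
Working back up the chain: 1 = 36 − 1·35 = 36 − (71 − 1·36) = −71 + 2·36 = −71 + 2·(107 − 1·71) = 2·107 − 3·71 = 2·107 − 3·(178 − 1·107) = −3·178 + 5·107. So 107·5 + 178·(-3) = 1.
Multiplying through by 936: s = 5·936 = 4680, t = (-3)·936 = -2808 is a solution.
Subtracting 26·178 from s and adding 26·107 to t gives the tidier solution (52, -26).
Indeed 214·52 + 356·(-26) = 11128 − 9256 = 1872.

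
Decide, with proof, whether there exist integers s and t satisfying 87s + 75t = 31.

No, no such integers exist.

gcd(87, 75) = 3, so every integer of the form 87s + 75t is a multiple of 3.
But 31 = 3·10 + 1, so 3 ∤ 31.
Therefore 87s + 75t = 31 has no solution in integers.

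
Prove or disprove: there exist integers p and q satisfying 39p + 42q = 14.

gcd(39, 42) = 3, so every integer of the form 39p + 42q is a multiple of 3.
But 14 is not a multiple of 3 (it leaves remainder 2).
So the equation is unsolvable over ℤ.

There are no such integers.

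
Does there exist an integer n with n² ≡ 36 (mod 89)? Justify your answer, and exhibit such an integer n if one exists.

Take n = 6. Then 6² = 36, and since 0 ≤ 36 < 89 this is already reduced: 6² ≡ 36 (mod 89).

n = 6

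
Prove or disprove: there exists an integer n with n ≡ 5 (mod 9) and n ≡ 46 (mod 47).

Since 9 and 47 share no common factor, CRT says the pair of congruences has a solution (unique mod 423).
Write n = 5 + 9t and require 5 + 9t ≡ 46 (mod 47), i.e. 9t ≡ 41 (mod 47).
To invert 9 modulo 47: 47 = 5·9 + 2, 9 = 4·2 + 1, 2 = 2·1 + 0, and unwinding, 1 = 9 − 4·2 = 9 − 4·(47 − 5·9) = −4·47 + 21·9. Thus 9⁻¹ ≡ 21 (mod 47).
Multiplying by 21: t ≡ 21·41 = 861 ≡ 15 (mod 47).
With t = 15: n = 5 + 9·15 = 140.
Check: 140 mod 9 = 5, 140 mod 47 = 46. ✓

n = 140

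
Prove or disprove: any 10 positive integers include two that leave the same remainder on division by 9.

Yes.

Partition the integers by their residue mod 9; there are 9 classes.
Placing 10 integers into 9 classes, some class receives at least two — say a and b.
That is, a and b leave the same remainder on division by 9, as claimed.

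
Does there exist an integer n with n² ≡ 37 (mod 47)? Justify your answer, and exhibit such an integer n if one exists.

n = 32

n = 32 works: 32² = 1024, and 1024 − 37 = 987 = 21·47.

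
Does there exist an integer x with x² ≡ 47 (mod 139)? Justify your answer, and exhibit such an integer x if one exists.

x = 73

x = 73 works: 73² = 5329, and 5329 − 47 = 5282 = 38·139.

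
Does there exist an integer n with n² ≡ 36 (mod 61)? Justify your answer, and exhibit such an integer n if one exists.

Take n = 6. Then 6² = 36, and since 0 ≤ 36 < 61 this is already reduced: 6² ≡ 36 (mod 61).

n = 6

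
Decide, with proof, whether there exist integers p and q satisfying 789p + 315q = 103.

There are no such integers.

gcd(789, 315) = 3, so every integer of the form 789p + 315q is a multiple of 3.
But 103 is not a multiple of 3 (it leaves remainder 1).
Therefore 789p + 315q = 103 has no solution in integers.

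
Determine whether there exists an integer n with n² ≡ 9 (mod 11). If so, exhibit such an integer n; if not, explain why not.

Take n = 3. Then 3² = 9, and since 0 ≤ 9 < 11 this is already reduced: 3² ≡ 9 (mod 11).

n = 3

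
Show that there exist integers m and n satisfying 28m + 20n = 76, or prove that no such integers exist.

m = 2, n = 1

Every value of 28m + 20n is a multiple of gcd(28, 20) = 4; since 4 ∣ 76, solutions exist.
Dividing through by 4 reduces the equation to 7m + 5n = 19.
Dividing repeatedly: 7 = 1·5 + 2, 5 = 2·2 + 1, 2 = 2·1 + 0.
Unwinding: 1 = 5 − 2·2 = 5 − 2·(7 − 1·5) = −2·7 + 3·5, i.e. 7·(-2) + 5·3 = 1.
Scaling by 19 gives the particular solution (m, n) = (-38, 57).
Shifting by a multiple of (5, −7) keeps it a solution: m = -38 + 8·5 = 2, n = 57 − 8·7 = 1.
Indeed 28·2 + 20·1 = 56 + 20 = 76.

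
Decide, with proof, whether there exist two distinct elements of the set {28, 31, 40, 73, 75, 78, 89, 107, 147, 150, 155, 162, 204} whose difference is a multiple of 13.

There is no such pair.

Residues mod 13: 28↦2, 31↦5, 40↦1, 73↦8, 75↦10, 78↦0, 89↦11, 107↦3, 147↦4, 150↦7, 155↦12, 162↦6, 204↦9.
These 13 residues are pairwise different, hence no difference of two elements is divisible by 13.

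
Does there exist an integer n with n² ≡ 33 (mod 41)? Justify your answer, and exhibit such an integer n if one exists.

n = 19 works: 19² = 361, and 361 − 33 = 328 = 8·41.

n = 19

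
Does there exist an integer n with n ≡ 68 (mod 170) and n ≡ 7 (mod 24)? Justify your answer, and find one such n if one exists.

No such integer exists.

Both moduli are multiples of 2 = gcd(170, 24), so any solution would satisfy n ≡ 68 and n ≡ 7 modulo 2 simultaneously.
But 68 mod 2 = 0 while 7 mod 2 = 1, a contradiction.
So no integer satisfies both congruences.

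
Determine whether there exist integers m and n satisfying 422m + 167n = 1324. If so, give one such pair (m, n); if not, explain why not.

m = 53, n = -126

Since gcd(422, 167) = 1, every integer is an integer combination of 422 and 167.
Dividing repeatedly: 422 = 2·167 + 88, 167 = 1·88 + 79, 88 = 1·79 + 9, 79 = 8·9 + 7, 9 = 1·7 + 2, 7 = 3·2 + 1, 2 = 2·1 + 0.
Back-substituting, 1 = 7 − 3·2 = 7 − 3·(9 − 1·7) = −3·9 + 4·7 = −3·9 + 4·(79 − 8·9) = 4·79 − 35·9 = 4·79 − 35·(88 − 1·79) = −35·88 + 39·79 = −35·88 + 39·(167 − 1·88) = 39·167 − 74·88 = 39·167 − 74·(422 − 2·167) = −74·422 + 187·167; that is, 422·(-74) + 167·187 = 1.
Multiplying through by 1324: m = (-74)·1324 = -97976, n = 187·1324 = 247588 is a solution.
The general solution is m = -97976 + 167k, n = 247588 − 422k; taking k = 587 gives the smaller pair m = 53, n = -126.
Indeed 422·53 + 167·(-126) = 22366 − 21042 = 1324.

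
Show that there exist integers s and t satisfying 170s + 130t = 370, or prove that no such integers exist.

s = 6, t = -5

Since gcd(170, 130) = 10 and 370 = 10·37, Bézout's identity guarantees a solution.
Dividing through by 10 reduces the equation to 17s + 13t = 37.
Euclidean algorithm: 17 = 1·13 + 4, 13 = 3·4 + 1, 4 = 4·1 + 0.
Unwinding: 1 = 13 − 3·4 = 13 − 3·(17 − 1·13) = −3·17 + 4·13, i.e. 17·(-3) + 13·4 = 1.
Times 37: 17·(-111) + 13·148 = 37, so (-111, 148) solves it.
The general solution is s = -111 + 13k, t = 148 − 17k; taking k = 9 gives the smaller pair s = 6, t = -5.
Indeed 170·6 + 130·(-5) = 1020 − 650 = 370.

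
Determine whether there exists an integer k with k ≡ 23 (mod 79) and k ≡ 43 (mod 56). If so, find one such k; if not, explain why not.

k = 4131

Since 79 and 56 share no common factor, CRT says the pair of congruences has a solution (unique mod 4424).
Any solution of the first congruence is k = 23 + 79t; substituting into the second, 79t ≡ 43 − 23 ≡ 20 (mod 56).
79 ≡ 23 (mod 56), so this reads 23t ≡ 20 (mod 56). To invert 23 modulo 56: 56 = 2·23 + 10, 23 = 2·10 + 3, 10 = 3·3 + 1, 3 = 3·1 + 0, and unwinding, 1 = 10 − 3·3 = 10 − 3·(23 − 2·10) = −3·23 + 7·10 = −3·23 + 7·(56 − 2·23) = 7·56 − 17·23. Thus 23⁻¹ ≡ -17 ≡ 39 (mod 56).
Multiplying by 39: t ≡ 39·20 = 780 ≡ 52 (mod 56).
Taking t = 52 gives k = 23 + 79·52 = 4131.
Check: 4131 mod 79 = 23, 4131 mod 56 = 43. ✓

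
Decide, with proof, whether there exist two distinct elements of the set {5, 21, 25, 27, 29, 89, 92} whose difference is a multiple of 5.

Both 5 and 25 leave remainder 0 on division by 5; their difference 20 = 4·5 is a multiple of 5.

The pair (5, 25) works.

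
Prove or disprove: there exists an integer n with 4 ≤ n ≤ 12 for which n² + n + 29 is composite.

n = 7

At n = 7: 7² + 7 + 29 = 85 = 5·17, which is composite.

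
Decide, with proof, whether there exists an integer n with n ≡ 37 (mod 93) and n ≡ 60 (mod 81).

Both moduli are multiples of 3 = gcd(93, 81), so any solution would satisfy n ≡ 37 and n ≡ 60 modulo 3 simultaneously.
But 37 mod 3 = 1 while 60 mod 3 = 0, a contradiction.
Therefore no such n exists.

There is no such integer.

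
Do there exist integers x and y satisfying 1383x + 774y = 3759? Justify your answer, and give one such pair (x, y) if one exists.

Since gcd(1383, 774) = 3 and 3759 = 3·1253, Bézout's identity guarantees a solution.
Dividing through by 3 reduces the equation to 461x + 258y = 1253.
Euclidean algorithm: 461 = 1·258 + 203, 258 = 1·203 + 55, 203 = 3·55 + 38, 55 = 1·38 + 17, 38 = 2·17 + 4, 17 = 4·4 + 1, 4 = 4·1 + 0.
Unwinding: 1 = 17 − 4·4 = 17 − 4·(38 − 2·17) = −4·38 + 9·17 = −4·38 + 9·(55 − 1·38) = 9·55 − 13·38 = 9·55 − 13·(203 − 3·55) = −13·203 + 48·55 = −13·203 + 48·(258 − 1·203) = 48·258 − 61·203 = 48·258 − 61·(461 − 1·258) = −61·461 + 109·258, i.e. 461·(-61) + 258·109 = 1.
Scaling by 1253 gives the particular solution (x, y) = (-76433, 136577).
Adding 297·258 to x and subtracting 297·461 from y gives the tidier solution (193, -340).
Check: 1383·193 + 774·(-340) = 266919 − 263160 = 3759. ✓

x = 193, y = -340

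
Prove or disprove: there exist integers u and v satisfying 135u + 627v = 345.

u = 49, v = -10

Since gcd(135, 627) = 3 and 345 = 3·115, Bézout's identity guarantees a solution.
Dividing through by 3 reduces the equation to 45u + 209v = 115.
Dividing repeatedly: 209 = 4·45 + 29, 45 = 1·29 + 16, 29 = 1·16 + 13, 16 = 1·13 + 3, 13 = 4·3 + 1, 3 = 3·1 + 0.
Unwinding: 1 = 13 − 4·3 = 13 − 4·(16 − 1·13) = −4·16 + 5·13 = −4·16 + 5·(29 − 1·16) = 5·29 − 9·16 = 5·29 − 9·(45 − 1·29) = −9·45 + 14·29 = −9·45 + 14·(209 − 4·45) = 14·209 − 65·45, i.e. 45·(-65) + 209·14 = 1.
Scaling by 115 gives the particular solution (u, v) = (-7475, 1610).
Adding 36·209 to u and subtracting 36·45 from v gives the tidier solution (49, -10).
Check: 135·49 + 627·(-10) = 6615 − 6270 = 345. ✓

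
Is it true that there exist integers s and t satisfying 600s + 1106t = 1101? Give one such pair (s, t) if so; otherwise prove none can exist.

No, no such integers exist.

gcd(600, 1106) = 2, so every integer of the form 600s + 1106t is a multiple of 2.
However 1101 leaves remainder 1 on division by 2.
So the equation is unsolvable over ℤ.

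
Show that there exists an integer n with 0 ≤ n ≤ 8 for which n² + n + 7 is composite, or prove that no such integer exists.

At n = 4: 4² + 4 + 7 = 27 = 3·9, which is composite.

n = 4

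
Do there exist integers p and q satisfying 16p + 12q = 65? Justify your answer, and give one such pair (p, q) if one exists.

gcd(16, 12) = 4, so every integer of the form 16p + 12q is a multiple of 4.
However 65 leaves remainder 1 on division by 4.
So the equation is unsolvable over ℤ.

No, no such integers exist.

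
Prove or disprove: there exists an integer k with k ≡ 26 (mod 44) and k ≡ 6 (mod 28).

k = 202

Here gcd(44, 28) = 4, and both 26 and 6 leave remainder 2 mod 4, so the system is consistent.
Step through k = 26, 26 + 44, 26 + 2·44, …: the values 26, 70, 114, 158, 202 reduce mod 28 to 26, 14, 2, 18, 6. The value 202 hits 6.
Check: 202 mod 44 = 26, 202 mod 28 = 6. ✓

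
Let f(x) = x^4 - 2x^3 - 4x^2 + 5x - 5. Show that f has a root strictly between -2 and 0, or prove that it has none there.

Yes, f has a root in the interval.

f(-2) = 1 and f(0) = -5, which have opposite signs.
Since f is a polynomial it is continuous on [-2, 0].
By the Intermediate Value Theorem, f takes the value 0 somewhere in the open interval.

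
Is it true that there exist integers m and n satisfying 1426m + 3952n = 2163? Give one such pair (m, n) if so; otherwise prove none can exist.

No such integers exist.

Any value of 1426m + 3952n is a multiple of gcd(1426, 3952) = 2.
But 2163 is not a multiple of 2 (it leaves remainder 1).
Hence no integers m, n satisfy the equation.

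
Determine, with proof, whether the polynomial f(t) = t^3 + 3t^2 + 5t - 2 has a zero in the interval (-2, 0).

f(-2) = -8 and f(0) = -2, both negative.
f'(t) = 3t^2 + 6t + 5 has discriminant 6² − 4·3·5 = -24 < 0, so f' has no real roots and is positive for every real t.
So f is strictly increasing; between -2 and 0 its values lie between f(-2) = -8 and f(0) = -2, all negative. Therefore f has no root in (-2, 0).

No such root exists.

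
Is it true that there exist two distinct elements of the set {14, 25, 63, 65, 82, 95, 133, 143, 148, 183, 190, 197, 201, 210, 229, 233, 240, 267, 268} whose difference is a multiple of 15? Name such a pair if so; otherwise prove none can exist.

Yes: 25 and 190.

Both 25 and 190 leave remainder 10 on division by 15; their difference 165 = 11·15 is a multiple of 15.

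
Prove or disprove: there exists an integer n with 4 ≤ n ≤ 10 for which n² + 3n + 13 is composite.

n = 9

At n = 9: 9² + 3·9 + 13 = 121 = 11·11, which is composite.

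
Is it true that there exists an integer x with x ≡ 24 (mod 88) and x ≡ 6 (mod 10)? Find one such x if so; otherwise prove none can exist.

Here gcd(88, 10) = 2, and both 24 and 6 leave remainder 0 mod 2, so the system is consistent.
Step through x = 24, 24 + 88, 24 + 2·88, …: the values 24, 112, 200, 288, 376 reduce mod 10 to 4, 2, 0, 8, 6. The value 376 hits 6.
Check: 376 mod 88 = 24, 376 mod 10 = 6. ✓

x = 376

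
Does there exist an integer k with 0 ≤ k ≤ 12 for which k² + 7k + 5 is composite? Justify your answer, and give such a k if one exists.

At k = 5: 5² + 7·5 + 5 = 65 = 5·13, which is composite.

k = 5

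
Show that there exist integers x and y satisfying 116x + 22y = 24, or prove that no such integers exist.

x = 4, y = -20

Every value of 116x + 22y is a multiple of gcd(116, 22) = 2; since 2 ∣ 24, solutions exist.
Dividing through by 2 reduces the equation to 58x + 11y = 12.
Run the Euclidean algorithm on 58 and 11: 58 = 5·11 + 3, 11 = 3·3 + 2, 3 = 1·2 + 1, 2 = 2·1 + 0.
Back-substituting, 1 = 3 − 1·2 = 3 − (11 − 3·3) = −11 + 4·3 = −11 + 4·(58 − 5·11) = 4·58 − 21·11; that is, 58·4 + 11·(-21) = 1.
Times 12: 58·48 + 11·(-252) = 12, so (48, -252) solves it.
The general solution is x = 48 + 11k, y = -252 − 58k; taking k = -4 gives the smaller pair x = 4, y = -20.
Indeed 116·4 + 22·(-20) = 464 − 440 = 24.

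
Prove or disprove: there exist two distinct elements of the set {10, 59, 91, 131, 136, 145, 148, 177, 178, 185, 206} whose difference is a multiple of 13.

Residues mod 13: 10↦10, 59↦7, 91↦0, 131↦1, 136↦6, 145↦2, 148↦5, 177↦8, 178↦9, 185↦3, 206↦11.
All 11 residues are distinct, so no two elements differ by a multiple of 13.

No such pair exists.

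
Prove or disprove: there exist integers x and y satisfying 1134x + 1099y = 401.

Both 1134 and 1099 are divisible by gcd(1134, 1099) = 7, hence so is any combination 1134x + 1099y.
However 401 leaves remainder 2 on division by 7.
Hence no integers x, y satisfy the equation.

There are no such integers.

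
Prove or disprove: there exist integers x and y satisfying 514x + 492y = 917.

Both 514 and 492 are divisible by gcd(514, 492) = 2, hence so is any combination 514x + 492y.
However 917 leaves remainder 1 on division by 2.
Therefore 514x + 492y = 917 has no solution in integers.

No, no such integers exist.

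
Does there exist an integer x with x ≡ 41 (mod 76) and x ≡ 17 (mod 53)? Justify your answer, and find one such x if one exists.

Since 76 and 53 share no common factor, CRT says the pair of congruences has a solution (unique mod 4028).
Any solution of the first congruence is x = 41 + 76t; substituting into the second, 76t ≡ 17 − 41 ≡ 29 (mod 53).
76 ≡ 23 (mod 53), so this reads 23t ≡ 29 (mod 53). Invert 23 mod 53 by the Euclidean algorithm: 53 = 2·23 + 7, 23 = 3·7 + 2, 7 = 3·2 + 1, 2 = 2·1 + 0; back-substituting, 1 = 7 − 3·2 = 7 − 3·(23 − 3·7) = −3·23 + 10·7 = −3·23 + 10·(53 − 2·23) = 10·53 − 23·23. Hence 23·(-23) ≡ 1, so 23⁻¹ ≡ -23 ≡ 30 (mod 53).
Therefore t ≡ 30·29 = 870 ≡ 22 (mod 53).
Taking t = 22 gives x = 41 + 76·22 = 1713.
Check: 1713 mod 76 = 41, 1713 mod 53 = 17. ✓

x = 1713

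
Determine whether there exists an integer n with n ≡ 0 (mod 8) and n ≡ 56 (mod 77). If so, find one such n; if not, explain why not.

n = 56

Since 8 and 77 share no common factor, CRT says the pair of congruences has a solution (unique mod 616).
Any solution of the first congruence is n = 0 + 8t; substituting into the second, 8t ≡ 56 − 0 ≡ 56 (mod 77).
Invert 8 mod 77 by the Euclidean algorithm: 77 = 9·8 + 5, 8 = 1·5 + 3, 5 = 1·3 + 2, 3 = 1·2 + 1, 2 = 2·1 + 0; back-substituting, 1 = 3 − 1·2 = 3 − (5 − 1·3) = −5 + 2·3 = −5 + 2·(8 − 1·5) = 2·8 − 3·5 = 2·8 − 3·(77 − 9·8) = −3·77 + 29·8. Hence 8·29 ≡ 1, so 8⁻¹ ≡ 29 (mod 77).
Multiplying by 29: t ≡ 29·56 = 1624 ≡ 7 (mod 77).
With t = 7: n = 0 + 8·7 = 56.
Check: 56 mod 8 = 0, 56 mod 77 = 56. ✓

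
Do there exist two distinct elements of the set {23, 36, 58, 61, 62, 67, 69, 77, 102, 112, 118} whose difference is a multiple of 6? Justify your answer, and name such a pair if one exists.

Both 23 and 77 leave remainder 5 on division by 6; their difference 54 = 9·6 is a multiple of 6.

Yes: 23 and 77.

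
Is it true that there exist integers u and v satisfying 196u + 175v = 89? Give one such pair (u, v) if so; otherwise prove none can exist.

No, no such integers exist.

Both 196 and 175 are divisible by gcd(196, 175) = 7, hence so is any combination 196u + 175v.
But 89 = 7·12 + 5, so 7 ∤ 89.
So the equation is unsolvable over ℤ.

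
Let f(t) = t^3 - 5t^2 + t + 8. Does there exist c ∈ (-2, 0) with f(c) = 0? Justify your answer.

f(-2) = -22 and f(0) = 8, which have opposite signs.
As a polynomial, f is continuous on every closed interval.
The Intermediate Value Theorem then guarantees some c ∈ (-2, 0) with f(c) = 0.

Yes, such a c exists.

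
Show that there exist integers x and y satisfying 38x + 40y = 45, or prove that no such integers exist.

Both 38 and 40 are divisible by gcd(38, 40) = 2, hence so is any combination 38x + 40y.
However 45 leaves remainder 1 on division by 2.
Therefore 38x + 40y = 45 has no solution in integers.

No such integers exist.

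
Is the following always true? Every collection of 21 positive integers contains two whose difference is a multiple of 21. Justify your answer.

No; for instance {77, 78, 79, 80, 81, 82, 83, 84, 85, 86, 87, 88, 89, 90, 91, 92, 93, 94, 95, 96, 97} is a counterexample.

Consider the 21 integers 77, 78, …, 97. They lie in distinct residue classes modulo 21, since 21 ≤ 21.
No two share a residue, so no pair has difference divisible by 21; the claim fails for this set.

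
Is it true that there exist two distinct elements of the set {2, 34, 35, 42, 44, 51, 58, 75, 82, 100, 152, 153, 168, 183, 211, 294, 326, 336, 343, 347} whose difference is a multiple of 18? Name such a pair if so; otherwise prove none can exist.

2 mod 18 = 2 and 326 mod 18 = 2, so 326 − 2 = 324 = 18·18.

2 and 326 are such a pair.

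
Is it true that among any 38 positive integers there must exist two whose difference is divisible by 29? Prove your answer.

Yes.

There are exactly 29 possible remainders on division by 29.
With 38 integers and only 29 classes, the pigeonhole principle forces two of them, say a and b, into the same class.
Equal remainders mean a − b ≡ 0 (mod 29), so 29 divides their difference.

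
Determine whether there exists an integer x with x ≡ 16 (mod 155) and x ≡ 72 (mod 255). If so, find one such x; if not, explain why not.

Reduce both congruences modulo 5, which divides 155 and 255: they say x ≡ 16 (mod 5) and x ≡ 72 (mod 5).
But 16 mod 5 = 1 while 72 mod 5 = 2, a contradiction.
So no integer satisfies both congruences.

No such integer exists.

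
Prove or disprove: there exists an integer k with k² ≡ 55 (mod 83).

No, no such integer exists.

Apply Euler's criterion with the prime 83: 55 is a quadratic residue iff 55^41 ≡ 1 (mod 83), and a non-residue iff it is ≡ −1.
Squaring successively (mod 83): 55^2 = 3025 ≡ 37; 55^4 ≡ 37² = 1369 ≡ 41; 55^8 ≡ 41² = 1681 ≡ 21; 55^16 ≡ 21² = 441 ≡ 26; 55^32 ≡ 26² = 676 ≡ 12.
Since 41 = 32 + 8 + 1, 55^41 ≡ 12 · 21 · 55; multiplying out mod 83: 12·21 = 252 ≡ 3, then 3·55 = 165 ≡ 82. Thus 55^41 ≡ 82 ≡ −1 (mod 83).
The value −1 means 55 is a non-residue modulo 83, so k² ≡ 55 (mod 83) is impossible.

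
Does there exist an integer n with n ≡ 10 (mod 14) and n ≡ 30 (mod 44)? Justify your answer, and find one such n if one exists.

The moduli are not coprime: gcd(14, 44) = 2. Compatibility requires 2 ∣ (30 − 10) = 20, which holds, so solutions exist.
Put n = 10 + 14t, so we need 14t ≡ 20 (mod 44), equivalently (divide by 2) 7t ≡ 10 (mod 22).
To invert 7 modulo 22: 22 = 3·7 + 1, 7 = 7·1 + 0, and unwinding, 1 = 22 − 3·7. Thus 7⁻¹ ≡ -3 ≡ 19 (mod 22).
Multiplying by 19: t ≡ 19·10 = 190 ≡ 14 (mod 22).
Then n = 10 + 14·14 = 206.
Verify: 206 = 14·14 + 10 and 206 = 4·44 + 30. ✓

n = 206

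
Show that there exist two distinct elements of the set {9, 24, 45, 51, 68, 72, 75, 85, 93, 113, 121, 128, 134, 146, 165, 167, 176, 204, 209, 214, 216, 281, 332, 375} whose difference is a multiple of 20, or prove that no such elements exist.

9 and 209 are such a pair.

Reduce each element mod 20: 9↦9, 24↦4, 45↦5, 51↦11, 68↦8, 72↦12, 75↦15, 85↦5, 93↦13, 113↦13, 121↦1, 128↦8, 134↦14, 146↦6, 165↦5, 167↦7, 176↦16, 204↦4, 209↦9, 214↦14, 216↦16, 281↦1, 332↦12, 375↦15. The residue 9 repeats (at 9 and 209), and 209 − 9 = 200 = 10·20.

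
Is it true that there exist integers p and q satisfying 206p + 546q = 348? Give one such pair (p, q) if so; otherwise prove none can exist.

Every value of 206p + 546q is a multiple of gcd(206, 546) = 2; since 2 ∣ 348, solutions exist.
Dividing through by 2 reduces the equation to 103p + 273q = 174.
Dividing repeatedly: 273 = 2·103 + 67, 103 = 1·67 + 36, 67 = 1·36 + 31, 36 = 1·31 + 5, 31 = 6·5 + 1, 5 = 5·1 + 0.
Back-substituting, 1 = 31 − 6·5 = 31 − 6·(36 − 1·31) = −6·36 + 7·31 = −6·36 + 7·(67 − 1·36) = 7·67 − 13·36 = 7·67 − 13·(103 − 1·67) = −13·103 + 20·67 = −13·103 + 20·(273 − 2·103) = 20·273 − 53·103; that is, 103·(-53) + 273·20 = 1.
Times 174: 103·(-9222) + 273·3480 = 174, so (-9222, 3480) solves it.
Shifting by a multiple of (273, −103) keeps it a solution: p = -9222 + 34·273 = 60, q = 3480 − 34·103 = -22.
Check: 206·60 + 546·(-22) = 12360 − 12012 = 348. ✓

p = 60, q = -22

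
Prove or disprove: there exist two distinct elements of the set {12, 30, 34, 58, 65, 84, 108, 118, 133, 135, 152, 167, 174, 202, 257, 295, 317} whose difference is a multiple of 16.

12 and 108 are such a pair.

12 mod 16 = 12 and 108 mod 16 = 12, so 108 − 12 = 96 = 6·16.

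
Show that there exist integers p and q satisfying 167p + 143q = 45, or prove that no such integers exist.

167 and 143 are coprime, so 167p + 143q ranges over all of ℤ.
Run the Euclidean algorithm on 167 and 143: 167 = 1·143 + 24, 143 = 5·24 + 23, 24 = 1·23 + 1, 23 = 23·1 + 0.
Back-substituting, 1 = 24 − 1·23 = 24 − (143 − 5·24) = −143 + 6·24 = −143 + 6·(167 − 1·143) = 6·167 − 7·143; that is, 167·6 + 143·(-7) = 1.
Scaling by 45 gives the particular solution (p, q) = (270, -315).
The general solution is p = 270 + 143k, q = -315 − 167k; taking k = -1 gives the smaller pair p = 127, q = -148.
Indeed 167·127 + 143·(-148) = 21209 − 21164 = 45.

p = 127, q = -148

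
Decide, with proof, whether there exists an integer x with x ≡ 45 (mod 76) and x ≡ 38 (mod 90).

Reduce both congruences modulo 2, which divides 76 and 90: they say x ≡ 45 (mod 2) and x ≡ 38 (mod 2).
These are incompatible: 45 − 38 = 7 is not divisible by 2.
Therefore no such x exists.

There is no such integer.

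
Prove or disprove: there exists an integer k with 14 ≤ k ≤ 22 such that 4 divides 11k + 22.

At k = 14 we get 11·14 + 22 = 176, and 176 = 4·44.

k = 14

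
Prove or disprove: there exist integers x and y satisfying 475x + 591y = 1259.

475 and 591 are coprime, so 475x + 591y ranges over all of ℤ.
Euclidean algorithm: 591 = 1·475 + 116, 475 = 4·116 + 11, 116 = 10·11 + 6, 11 = 1·6 + 5, 6 = 1·5 + 1, 5 = 5·1 + 0.
Unwinding: 1 = 6 − 1·5 = 6 − (11 − 1·6) = −11 + 2·6 = −11 + 2·(116 − 10·11) = 2·116 − 21·11 = 2·116 − 21·(475 − 4·116) = −21·475 + 86·116 = −21·475 + 86·(591 − 1·475) = 86·591 − 107·475, i.e. 475·(-107) + 591·86 = 1.
Scaling by 1259 gives the particular solution (x, y) = (-134713, 108274).
Adding 228·591 to x and subtracting 228·475 from y gives the tidier solution (35, -26).
Indeed 475·35 + 591·(-26) = 16625 − 15366 = 1259.

x = 35, y = -26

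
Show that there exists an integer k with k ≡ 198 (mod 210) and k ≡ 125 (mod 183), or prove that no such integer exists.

There is no such integer.

Both moduli are multiples of 3 = gcd(210, 183), so any solution would satisfy k ≡ 198 and k ≡ 125 modulo 3 simultaneously.
But 198 mod 3 = 0 while 125 mod 3 = 2, a contradiction.
Hence the system has no solution.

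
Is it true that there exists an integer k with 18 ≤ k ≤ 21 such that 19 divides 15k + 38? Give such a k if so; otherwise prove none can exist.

Try k = 19: 15·19 + 38 = 323 = 17·19, which is divisible by 19.

k = 19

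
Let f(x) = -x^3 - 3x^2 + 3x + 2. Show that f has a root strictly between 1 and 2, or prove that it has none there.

f(1) = 1 and f(2) = -12, which have opposite signs.
f is continuous everywhere (it is a polynomial), in particular on [1, 2].
By the Intermediate Value Theorem, f takes the value 0 somewhere in the open interval.

Yes, f has a root in the interval.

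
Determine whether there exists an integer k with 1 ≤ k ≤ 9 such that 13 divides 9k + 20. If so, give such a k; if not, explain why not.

k = 5

At k = 5 we get 9·5 + 20 = 65, and 65 = 13·5.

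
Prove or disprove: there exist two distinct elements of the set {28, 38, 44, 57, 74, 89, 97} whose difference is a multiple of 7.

No, no such pair exists.

Reduce each element modulo 7: 28↦0, 38↦3, 44↦2, 57↦1, 74↦4, 89↦5, 97↦6.
These 7 residues are pairwise different, hence no difference of two elements is divisible by 7.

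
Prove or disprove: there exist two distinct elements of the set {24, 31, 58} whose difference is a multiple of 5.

Residues mod 5: 24↦4, 31↦1, 58↦3.
All 3 residues are distinct, so no two elements differ by a multiple of 5.

There is no such pair.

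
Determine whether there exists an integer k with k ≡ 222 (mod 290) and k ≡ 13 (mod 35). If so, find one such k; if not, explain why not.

There is no such integer.

Both moduli are multiples of 5 = gcd(290, 35), so any solution would satisfy k ≡ 222 and k ≡ 13 modulo 5 simultaneously.
However 222 ≡ 2 and 13 ≡ 3 (mod 5), and 2 ≠ 3.
Hence the system has no solution.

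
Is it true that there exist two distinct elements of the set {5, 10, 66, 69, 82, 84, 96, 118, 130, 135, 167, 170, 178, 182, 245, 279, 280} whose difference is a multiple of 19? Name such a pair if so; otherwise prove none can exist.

No such pair exists.

Reduce each element modulo 19: 5↦5, 10↦10, 66↦9, 69↦12, 82↦6, 84↦8, 96↦1, 118↦4, 130↦16, 135↦2, 167↦15, 170↦18, 178↦7, 182↦11, 245↦17, 279↦13, 280↦14.
No residue repeats among the 17 elements, so no pair has difference ≡ 0 (mod 19).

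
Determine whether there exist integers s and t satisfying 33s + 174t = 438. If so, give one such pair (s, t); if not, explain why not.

Since gcd(33, 174) = 3 and 438 = 3·146, Bézout's identity guarantees a solution.
Dividing through by 3 reduces the equation to 11s + 58t = 146.
Run the Euclidean algorithm on 58 and 11: 58 = 5·11 + 3, 11 = 3·3 + 2, 3 = 1·2 + 1, 2 = 2·1 + 0.
Working back up the chain: 1 = 3 − 1·2 = 3 − (11 − 3·3) = −11 + 4·3 = −11 + 4·(58 − 5·11) = 4·58 − 21·11. So 11·(-21) + 58·4 = 1.
Multiplying through by 146: s = (-21)·146 = -3066, t = 4·146 = 584 is a solution.
Shifting by a multiple of (58, −11) keeps it a solution: s = -3066 + 53·58 = 8, t = 584 − 53·11 = 1.
Indeed 33·8 + 174·1 = 264 + 174 = 438.

s = 8, t = 1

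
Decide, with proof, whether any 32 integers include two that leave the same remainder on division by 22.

Yes.

There are exactly 22 possible remainders on division by 22.
Placing 32 integers into 22 classes, some class receives at least two — say a and b.
So a and b have equal remainders mod 22, which is exactly what was to be shown.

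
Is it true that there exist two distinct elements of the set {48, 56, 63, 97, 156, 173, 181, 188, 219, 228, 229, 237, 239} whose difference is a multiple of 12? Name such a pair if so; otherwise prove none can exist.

The pair (48, 156) works.

48 mod 12 = 0 and 156 mod 12 = 0, so 156 − 48 = 108 = 9·12.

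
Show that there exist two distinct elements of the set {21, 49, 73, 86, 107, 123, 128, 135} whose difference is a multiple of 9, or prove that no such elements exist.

No, no such pair exists.

Reduce each element modulo 9: 21↦3, 49↦4, 73↦1, 86↦5, 107↦8, 123↦6, 128↦2, 135↦0.
All 8 residues are distinct, so no two elements differ by a multiple of 9.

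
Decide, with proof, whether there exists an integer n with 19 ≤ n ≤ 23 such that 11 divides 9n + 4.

No, no such integer n in that range exists.

At n = 19, 9·19 + 4 = 175 ≡ 10 (mod 11), and each step in n adds 9, giving residues 10, 8, 6, 4, 2 for n = 19, 20, …, 23.
Since 0 is absent from this list, 11 ∤ 9n + 4 for every n with 19 ≤ n ≤ 23.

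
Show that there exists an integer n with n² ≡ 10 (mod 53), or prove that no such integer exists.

n = 40

Take n = 40. Then 40² = 1600 = 30·53 + 10, so 40² ≡ 10 (mod 53).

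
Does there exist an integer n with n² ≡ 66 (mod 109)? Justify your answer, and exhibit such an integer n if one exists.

n = 75

n = 75 works: 75² = 5625, and 5625 − 66 = 5559 = 51·109.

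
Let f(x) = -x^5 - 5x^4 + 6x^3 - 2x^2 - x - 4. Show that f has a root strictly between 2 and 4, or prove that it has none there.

No.

f(2) = -78 and f(4) = -1960, both negative, so a sign-change argument is unavailable; we show f keeps this sign on the whole interval.
Substitute x = 2 + u, where 0 < u < 2 on the interval. Expanding, f(2 + u) = -u^5 - 15u^4 - 74u^3 - 166u^2 - 177u - 78.
All 6 nonzero coefficients of this polynomial in u are negative; hence for u > 0 the value is a sum of negative terms (the constant -78 among them).
Therefore f(x) < 0 throughout (2, 4), and f has no zero there.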